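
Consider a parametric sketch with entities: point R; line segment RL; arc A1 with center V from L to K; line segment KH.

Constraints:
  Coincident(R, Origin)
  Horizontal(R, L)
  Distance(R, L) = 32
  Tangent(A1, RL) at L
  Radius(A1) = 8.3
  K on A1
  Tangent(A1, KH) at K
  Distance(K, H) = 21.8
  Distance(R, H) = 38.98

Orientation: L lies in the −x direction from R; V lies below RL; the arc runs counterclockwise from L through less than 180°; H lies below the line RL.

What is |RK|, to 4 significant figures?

40.72

Checks: R.y = 0.00, L.y = 0.00 ✓; |VK| = 8.300 ✓; ∠(VK, KH) = 90.00° ✓; |KH| = 21.80 ✓; |RH| = 38.98 ✓.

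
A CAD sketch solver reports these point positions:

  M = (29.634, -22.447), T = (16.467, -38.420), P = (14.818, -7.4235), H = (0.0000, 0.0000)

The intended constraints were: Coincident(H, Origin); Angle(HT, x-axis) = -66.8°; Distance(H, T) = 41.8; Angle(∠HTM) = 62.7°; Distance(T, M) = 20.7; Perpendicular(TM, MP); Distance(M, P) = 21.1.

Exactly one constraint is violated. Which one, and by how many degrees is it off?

Perpendicular(TM, MP) — off by 5.90°.

H = (0.00, 0.00) ✓; HT at -66.80° ✓; |HT| = 41.80 ✓; ∠HTM = 62.70° ✓; |TM| = 20.70 ✓; ∠(TM, MP) = 84.10° ✗; |MP| = 21.10 ✓.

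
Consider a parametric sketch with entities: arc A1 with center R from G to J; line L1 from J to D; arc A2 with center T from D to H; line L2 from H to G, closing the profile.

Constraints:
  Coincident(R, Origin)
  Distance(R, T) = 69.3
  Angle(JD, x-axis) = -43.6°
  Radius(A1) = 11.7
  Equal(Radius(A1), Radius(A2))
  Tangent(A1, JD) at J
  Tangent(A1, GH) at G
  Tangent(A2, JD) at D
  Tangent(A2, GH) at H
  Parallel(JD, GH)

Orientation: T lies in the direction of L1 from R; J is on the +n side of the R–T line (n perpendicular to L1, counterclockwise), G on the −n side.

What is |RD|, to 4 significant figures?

70.28

The slot axis is L1's direction at -43.6°, so u = (cos -43.6°, sin -43.6°) = (0.7242, -0.6896) and n = (−sin -43.6°, cos -43.6°) = (0.6896, 0.7242). R is at the origin and T lies 69.3 along u from R, so T = 69.3·u = (50.19, -47.79). Tangency of A1 to both parallel lines with radius 11.7 puts J and G at R ± 11.7·n: J = (8.069, 8.473), G = (-8.069, -8.473). Equal radii place D and H the same way about T: D = T + 11.7·n = (58.25, -39.32), H = T − 11.7·n = (42.12, -56.26). Then |RD| = |D − R| = 70.28.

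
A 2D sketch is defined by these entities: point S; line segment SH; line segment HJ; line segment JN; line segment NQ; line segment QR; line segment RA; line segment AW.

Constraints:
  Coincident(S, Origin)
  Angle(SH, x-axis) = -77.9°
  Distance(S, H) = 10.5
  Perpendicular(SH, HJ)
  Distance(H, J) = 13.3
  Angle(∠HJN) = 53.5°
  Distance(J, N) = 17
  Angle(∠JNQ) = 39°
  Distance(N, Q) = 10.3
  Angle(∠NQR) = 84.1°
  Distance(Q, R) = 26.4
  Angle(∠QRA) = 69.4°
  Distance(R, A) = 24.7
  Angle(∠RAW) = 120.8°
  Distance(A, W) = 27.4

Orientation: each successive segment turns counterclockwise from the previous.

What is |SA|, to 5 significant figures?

25.533

S is at the origin; SH runs at -77.9° with length 10.5, so H = (2.2010, -10.267). SH is perpendicular to HJ, so HJ runs at 12.100°; with |HJ| = 13.3, J = (15.206, -7.4788). ∠HJN = 53.5° gives JN at 138.60° from the x-axis; with |JN| = 17.0, N = (2.4536, 3.7635). ∠JNQ = 39.0° gives NQ at -80.400° from the x-axis; with |NQ| = 10.3, Q = (4.1713, -6.3923). ∠NQR = 84.1° gives QR at 15.500° from the x-axis; with |QR| = 26.4, R = (29.611, 0.66284). ∠QRA = 69.4° gives RA at 126.10° from the x-axis; with |RA| = 24.7, A = (15.058, 20.620). Then |SA| = |A − S| = 25.533.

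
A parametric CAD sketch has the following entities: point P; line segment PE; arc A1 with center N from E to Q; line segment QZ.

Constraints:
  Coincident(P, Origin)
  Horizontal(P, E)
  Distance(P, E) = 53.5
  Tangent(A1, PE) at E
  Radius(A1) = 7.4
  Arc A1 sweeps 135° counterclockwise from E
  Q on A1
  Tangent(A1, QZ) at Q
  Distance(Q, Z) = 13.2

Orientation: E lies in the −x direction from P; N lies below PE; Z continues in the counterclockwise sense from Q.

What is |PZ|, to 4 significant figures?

54.06

P is at the origin; PE is horizontal with |PE| = 53.5 and E on the −x side, so E = (-53.50, 0.000). Since A1 is tangent to PE there, NE ⟂ PE, so N = E + (0, -7.4) = (-53.50, -7.400). On A1, E sits at bearing 90° from N; a 135° counterclockwise sweep puts Q at bearing 225°, so Q = N + 7.4·(cos 225°, sin 225°) = (-58.73, -12.63). A1 meets QZ tangentially, so NQ is at right angles to QZ, so QZ runs along (−sin 225°, cos 225°); with |QZ| = 13.2, Z = (-49.40, -21.97). Then |PZ| = |Z − P| = 54.06.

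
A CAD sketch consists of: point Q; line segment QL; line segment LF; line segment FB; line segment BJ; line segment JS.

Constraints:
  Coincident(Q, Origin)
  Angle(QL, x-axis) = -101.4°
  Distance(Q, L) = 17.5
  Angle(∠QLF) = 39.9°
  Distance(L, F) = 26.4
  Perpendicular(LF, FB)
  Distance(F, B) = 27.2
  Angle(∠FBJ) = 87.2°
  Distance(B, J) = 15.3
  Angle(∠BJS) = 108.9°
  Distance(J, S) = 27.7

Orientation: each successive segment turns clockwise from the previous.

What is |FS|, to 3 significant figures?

23.0

Q is at the origin; QL runs at -101.4° with length 17.5, so L = (-3.46, -17.2). ∠QLF = 39.9° gives LF at 118° from the x-axis; with |LF| = 26.4, F = (-16.1, 6.05). The perpendicularity gives FB at right angles to LF, so FB runs at 28.5°; with |FB| = 27.2, B = (7.85, 19.0). ∠FBJ = 87.2° gives BJ at -64.3° from the x-axis; with |BJ| = 15.3, J = (14.5, 5.24). ∠BJS = 108.9° gives JS at -135° from the x-axis; with |JS| = 27.7, S = (-5.24, -14.2). Then |FS| = |S − F| = 23.0.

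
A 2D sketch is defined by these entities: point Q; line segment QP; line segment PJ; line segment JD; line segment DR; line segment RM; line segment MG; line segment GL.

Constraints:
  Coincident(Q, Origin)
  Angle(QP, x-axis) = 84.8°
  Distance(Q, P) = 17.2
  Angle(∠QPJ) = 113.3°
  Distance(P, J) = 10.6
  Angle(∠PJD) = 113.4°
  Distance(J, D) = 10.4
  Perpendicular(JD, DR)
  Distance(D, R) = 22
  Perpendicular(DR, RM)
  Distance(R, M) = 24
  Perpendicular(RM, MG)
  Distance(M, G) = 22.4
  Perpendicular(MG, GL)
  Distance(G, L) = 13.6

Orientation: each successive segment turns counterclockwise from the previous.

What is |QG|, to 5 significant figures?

31.011

Q is at the origin; QP runs at 84.8° with length 17.2, so P = (1.5589, 17.129). ∠QPJ = 113.3° gives PJ at 151.50° from the x-axis; with |PJ| = 10.6, J = (-7.7566, 22.187). ∠PJD = 113.4° gives JD at -141.90° from the x-axis; with |JD| = 10.4, D = (-15.941, 15.770). JD is perpendicular to DR, so DR runs at -51.900°; with |DR| = 22.0, R = (-2.3659, -1.5426). DR is perpendicular to RM, so RM runs at 38.100°; with |RM| = 24.0, M = (16.521, 13.266). The perpendicularity gives MG at right angles to RM, so MG runs at 128.10°; with |MG| = 22.4, G = (2.6989, 30.894). Then |QG| = |G − Q| = 31.011.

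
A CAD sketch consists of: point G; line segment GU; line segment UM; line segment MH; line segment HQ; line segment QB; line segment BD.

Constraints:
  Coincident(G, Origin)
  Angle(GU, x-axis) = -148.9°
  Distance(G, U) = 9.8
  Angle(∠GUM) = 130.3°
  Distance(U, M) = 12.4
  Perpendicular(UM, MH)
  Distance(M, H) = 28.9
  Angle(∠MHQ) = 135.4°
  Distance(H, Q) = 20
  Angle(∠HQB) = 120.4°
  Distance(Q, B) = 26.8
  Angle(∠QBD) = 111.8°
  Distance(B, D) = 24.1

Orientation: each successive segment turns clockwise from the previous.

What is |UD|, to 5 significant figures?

33.318

G is at the origin; GU runs at -148.9° with length 9.8, so U = (-8.3914, -5.0620). ∠GUM = 130.3° gives UM at 161.40° from the x-axis; with |UM| = 12.4, M = (-20.144, -1.1069). The perpendicularity gives MH at right angles to UM, so MH runs at 71.400°; with |MH| = 28.9, H = (-10.926, 26.284). ∠MHQ = 135.4° gives HQ at 26.800° from the x-axis; with |HQ| = 20.0, Q = (6.9259, 35.301). ∠HQB = 120.4° gives QB at -32.800° from the x-axis; with |QB| = 26.8, B = (29.453, 20.783). ∠QBD = 111.8° gives BD at -101.00° from the x-axis; with |BD| = 24.1, D = (24.855, -2.8739). Then |UD| = |D − U| = 33.318.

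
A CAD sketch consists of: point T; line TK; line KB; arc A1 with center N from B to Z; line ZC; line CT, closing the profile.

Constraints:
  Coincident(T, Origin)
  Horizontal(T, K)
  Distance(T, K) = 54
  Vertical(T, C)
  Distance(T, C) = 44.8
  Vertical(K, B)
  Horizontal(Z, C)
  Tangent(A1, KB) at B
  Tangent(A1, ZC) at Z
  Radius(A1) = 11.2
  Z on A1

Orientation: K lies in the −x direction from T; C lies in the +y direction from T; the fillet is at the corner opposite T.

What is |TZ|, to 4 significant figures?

61.96

T is at the origin; T and K share the same y with |TK| = 54.0 and K on the −x side, so K = (-54.00, 0.000). T and C share the same x with |TC| = 44.8 and C on the +y side, so C = (0.000, 44.80). The virtual corner opposite T is at (-54.00, 44.80). Since A1 is tangent to KB there, NB ⟂ KB and A1 meets ZC tangentially, so NZ is at right angles to ZC, with radius 11.2, so the center N sits 11.2 in from both sides at N = (-42.80, 33.60). That places the tangent points at B = (-54.00, 33.60) on KB and Z = (-42.80, 44.80) on ZC. Then |TZ| = |Z − T| = 61.96.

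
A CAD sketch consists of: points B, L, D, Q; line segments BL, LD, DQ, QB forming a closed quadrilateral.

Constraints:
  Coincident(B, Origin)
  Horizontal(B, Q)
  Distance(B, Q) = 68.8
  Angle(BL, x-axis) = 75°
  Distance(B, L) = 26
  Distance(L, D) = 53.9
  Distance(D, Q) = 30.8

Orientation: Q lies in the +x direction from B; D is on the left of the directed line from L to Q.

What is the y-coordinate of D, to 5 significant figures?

29.643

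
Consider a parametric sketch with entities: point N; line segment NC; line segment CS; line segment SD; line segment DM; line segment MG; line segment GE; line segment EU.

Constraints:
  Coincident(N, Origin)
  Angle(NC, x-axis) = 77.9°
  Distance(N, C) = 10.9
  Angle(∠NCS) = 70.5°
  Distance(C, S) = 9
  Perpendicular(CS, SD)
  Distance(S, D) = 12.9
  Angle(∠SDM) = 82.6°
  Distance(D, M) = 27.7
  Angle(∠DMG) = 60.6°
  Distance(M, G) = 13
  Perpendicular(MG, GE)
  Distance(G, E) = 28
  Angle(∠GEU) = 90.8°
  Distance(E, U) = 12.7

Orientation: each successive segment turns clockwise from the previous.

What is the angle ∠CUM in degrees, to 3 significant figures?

44.5°

MG is perpendicular to GE, so GE runs at -68.4°; with |GE| = 28.0, E = (4.06, -8.86). ∠GEU = 90.8° gives EU at -158° from the x-axis; with |EU| = 12.7, U = (-7.68, -13.7). Then cos ∠CUM = UC·UM / (|UC||UM|), giving 44.5°.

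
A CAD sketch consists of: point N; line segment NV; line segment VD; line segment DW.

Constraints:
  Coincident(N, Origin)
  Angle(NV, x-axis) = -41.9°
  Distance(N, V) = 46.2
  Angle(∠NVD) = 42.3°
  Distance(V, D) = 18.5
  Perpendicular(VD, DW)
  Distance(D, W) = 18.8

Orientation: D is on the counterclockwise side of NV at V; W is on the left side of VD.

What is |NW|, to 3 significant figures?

19.9

N is at the origin; NV runs at -41.9° with length 46.2, so V = 46.2·(cos -41.9°, sin -41.9°) = (34.4, -30.9). ∠NVD = 42.3°, so VD runs at -41.9° + (180° − 42.3°) = 95.8° from the x-axis; with |VD| = 18.5, D = V + 18.5·(cos 95.8°, sin 95.8°) = (32.5, -12.4). The perpendicularity gives DW at right angles to VD; with |DW| = 18.8 on the left of VD, W = D + 18.8·(-0.995, -0.101) = (13.8, -14.3). Then |NW| = |W − N| = 19.9.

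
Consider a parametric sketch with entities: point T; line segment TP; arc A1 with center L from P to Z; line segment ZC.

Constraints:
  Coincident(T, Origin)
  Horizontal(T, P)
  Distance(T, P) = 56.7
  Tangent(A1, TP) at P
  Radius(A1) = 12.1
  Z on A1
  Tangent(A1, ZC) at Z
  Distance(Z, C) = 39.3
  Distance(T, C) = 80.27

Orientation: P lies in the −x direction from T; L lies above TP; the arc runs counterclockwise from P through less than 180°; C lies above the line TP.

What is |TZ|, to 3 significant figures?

48.4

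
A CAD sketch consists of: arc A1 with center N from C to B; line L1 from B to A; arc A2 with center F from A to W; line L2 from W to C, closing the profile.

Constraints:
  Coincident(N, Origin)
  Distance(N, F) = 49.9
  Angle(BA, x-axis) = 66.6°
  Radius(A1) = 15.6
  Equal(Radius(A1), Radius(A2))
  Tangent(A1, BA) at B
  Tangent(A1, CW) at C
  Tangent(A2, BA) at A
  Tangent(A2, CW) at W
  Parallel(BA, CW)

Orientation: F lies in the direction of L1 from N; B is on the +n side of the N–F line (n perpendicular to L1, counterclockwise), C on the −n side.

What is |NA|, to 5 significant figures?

52.282

The slot axis is L1's direction at 66.6°, so u = (cos 66.6°, sin 66.6°) = (0.39715, 0.91775) and n = (−sin 66.6°, cos 66.6°) = (-0.91775, 0.39715). N is at the origin and F lies 49.9 along u from N, so F = 49.9·u = (19.818, 45.796). Tangency of A1 to both parallel lines with radius 15.6 puts B and C at N ± 15.6·n: B = (-14.317, 6.1955), C = (14.317, -6.1955). Equal radii place A and W the same way about F: A = F + 15.6·n = (5.5007, 51.991), W = F − 15.6·n = (34.135, 39.600). Then |NA| = |A − N| = 52.282.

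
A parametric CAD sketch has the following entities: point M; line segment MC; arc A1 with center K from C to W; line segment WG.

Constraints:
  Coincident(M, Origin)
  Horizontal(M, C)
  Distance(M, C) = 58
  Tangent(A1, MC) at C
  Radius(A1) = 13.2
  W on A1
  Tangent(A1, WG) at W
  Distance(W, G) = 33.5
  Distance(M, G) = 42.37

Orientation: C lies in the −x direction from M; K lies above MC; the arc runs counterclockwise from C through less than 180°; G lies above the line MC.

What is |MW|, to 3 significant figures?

47.7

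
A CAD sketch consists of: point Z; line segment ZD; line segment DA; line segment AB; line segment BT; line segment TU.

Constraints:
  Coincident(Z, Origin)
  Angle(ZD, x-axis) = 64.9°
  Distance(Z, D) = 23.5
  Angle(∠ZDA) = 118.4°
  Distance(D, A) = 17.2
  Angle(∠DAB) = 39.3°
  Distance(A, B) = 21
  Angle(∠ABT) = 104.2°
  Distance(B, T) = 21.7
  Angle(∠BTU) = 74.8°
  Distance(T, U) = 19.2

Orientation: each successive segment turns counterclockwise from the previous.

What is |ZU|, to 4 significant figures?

33.62

∠ABT = 104.2° gives BT at -17.00° from the x-axis; with |BT| = 21.7, T = (19.46, 7.788). ∠BTU = 74.8° gives TU at 88.20° from the x-axis; with |TU| = 19.2, U = (20.07, 26.98). Then |ZU| = |U − Z| = 33.62.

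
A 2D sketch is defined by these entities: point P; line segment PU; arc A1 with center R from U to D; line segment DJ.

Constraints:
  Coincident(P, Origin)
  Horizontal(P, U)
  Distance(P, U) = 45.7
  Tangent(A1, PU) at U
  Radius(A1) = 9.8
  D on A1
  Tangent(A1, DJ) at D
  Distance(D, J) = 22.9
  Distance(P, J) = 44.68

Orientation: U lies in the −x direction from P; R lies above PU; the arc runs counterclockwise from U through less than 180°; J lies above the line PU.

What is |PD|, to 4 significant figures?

36.95

Checks: |PU| = 45.70 ✓; |RD| = 9.800 ✓; ∠(RD, DJ) = 90.00° ✓; |DJ| = 22.90 ✓; |PJ| = 44.68 ✓.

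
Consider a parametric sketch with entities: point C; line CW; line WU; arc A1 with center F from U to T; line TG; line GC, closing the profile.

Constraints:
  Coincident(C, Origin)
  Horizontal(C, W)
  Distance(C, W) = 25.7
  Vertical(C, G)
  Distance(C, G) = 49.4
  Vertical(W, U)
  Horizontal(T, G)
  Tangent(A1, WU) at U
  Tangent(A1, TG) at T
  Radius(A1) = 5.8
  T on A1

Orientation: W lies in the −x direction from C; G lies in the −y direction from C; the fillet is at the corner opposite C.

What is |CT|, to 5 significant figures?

53.258

C is at the origin; C and W share the same y with |CW| = 25.7 and W on the −x side, so W = (-25.700, 0.0000). CG is vertical with |CG| = 49.4 and G on the −y side, so G = (0.0000, -49.400). The virtual corner opposite C is at (-25.700, -49.400). The tangent condition forces FU to be normal to WU and tangency of A1 to TG means the radius FT is perpendicular to TG, with radius 5.8, so the center F sits 5.8 in from both sides at F = (-19.900, -43.600). That places the tangent points at U = (-25.700, -43.600) on WU and T = (-19.900, -49.400) on TG. Then |CT| = |T − C| = 53.258.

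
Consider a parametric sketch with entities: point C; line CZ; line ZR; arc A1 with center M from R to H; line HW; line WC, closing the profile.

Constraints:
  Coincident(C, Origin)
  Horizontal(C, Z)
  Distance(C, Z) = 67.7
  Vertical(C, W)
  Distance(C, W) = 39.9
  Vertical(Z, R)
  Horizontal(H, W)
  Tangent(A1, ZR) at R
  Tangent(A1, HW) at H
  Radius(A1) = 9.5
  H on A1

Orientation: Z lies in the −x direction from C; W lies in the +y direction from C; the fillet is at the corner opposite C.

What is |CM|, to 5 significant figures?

65.661

CW is vertical with |CW| = 39.9 and W on the +y side, so W = (0.0000, 39.900). The virtual corner opposite C is at (-67.700, 39.900). The tangent condition forces MR to be normal to ZR and tangency of A1 to HW means the radius MH is perpendicular to HW, with radius 9.5, so the center M sits 9.5 in from both sides at M = (-58.200, 30.400). Then |CM| = |M − C| = 65.661.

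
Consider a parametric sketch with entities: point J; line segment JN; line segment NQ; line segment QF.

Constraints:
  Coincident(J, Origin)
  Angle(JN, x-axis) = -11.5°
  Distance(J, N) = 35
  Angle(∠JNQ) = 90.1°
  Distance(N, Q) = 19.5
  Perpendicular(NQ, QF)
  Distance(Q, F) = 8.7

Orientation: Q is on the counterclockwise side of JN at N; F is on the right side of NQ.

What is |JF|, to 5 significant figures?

47.878

J is at the origin; JN runs at -11.5° with length 35.0, so N = 35.0·(cos -11.5°, sin -11.5°) = (34.297, -6.9779). ∠JNQ = 90.1°, so NQ runs at -11.5° + (180° − 90.1°) = 78.400° from the x-axis; with |NQ| = 19.5, Q = N + 19.5·(cos 78.400°, sin 78.400°) = (38.218, 12.124). NQ ⟂ QF; with |QF| = 8.7 on the right of NQ, F = Q + 8.7·(0.97958, -0.20108) = (46.741, 10.374). Then |JF| = |F − J| = 47.878.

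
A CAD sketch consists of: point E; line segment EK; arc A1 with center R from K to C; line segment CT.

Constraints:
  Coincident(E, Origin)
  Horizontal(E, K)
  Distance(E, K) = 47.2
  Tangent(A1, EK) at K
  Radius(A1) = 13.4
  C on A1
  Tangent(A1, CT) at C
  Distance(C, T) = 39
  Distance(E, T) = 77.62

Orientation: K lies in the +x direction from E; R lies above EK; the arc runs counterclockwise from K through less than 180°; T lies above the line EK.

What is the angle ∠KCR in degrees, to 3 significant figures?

41.7°

Checks: E = (0.00, 0.00) ✓; ∠(RK, KE) = 90.00° ✓; |RC| = 13.40 ✓; ∠(RC, CT) = 90.00° ✓; |CT| = 39.00 ✓; |ET| = 77.62 ✓.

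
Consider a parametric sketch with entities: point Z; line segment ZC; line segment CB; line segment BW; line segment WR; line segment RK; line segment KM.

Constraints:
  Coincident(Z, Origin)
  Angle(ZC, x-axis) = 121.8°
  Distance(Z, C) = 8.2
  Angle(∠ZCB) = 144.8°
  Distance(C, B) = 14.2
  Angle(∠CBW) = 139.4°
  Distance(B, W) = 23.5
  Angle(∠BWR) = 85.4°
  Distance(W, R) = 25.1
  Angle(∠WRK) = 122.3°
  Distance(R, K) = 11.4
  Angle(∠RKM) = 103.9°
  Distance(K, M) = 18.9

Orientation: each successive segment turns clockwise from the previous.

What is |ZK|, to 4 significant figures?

27.52

∠BWR = 85.4° gives WR at -48.60° from the x-axis; with |WR| = 25.1, R = (29.44, 19.22). ∠WRK = 122.3° gives RK at -106.3° from the x-axis; with |RK| = 11.4, K = (26.24, 8.279). Then |ZK| = |K − Z| = 27.52.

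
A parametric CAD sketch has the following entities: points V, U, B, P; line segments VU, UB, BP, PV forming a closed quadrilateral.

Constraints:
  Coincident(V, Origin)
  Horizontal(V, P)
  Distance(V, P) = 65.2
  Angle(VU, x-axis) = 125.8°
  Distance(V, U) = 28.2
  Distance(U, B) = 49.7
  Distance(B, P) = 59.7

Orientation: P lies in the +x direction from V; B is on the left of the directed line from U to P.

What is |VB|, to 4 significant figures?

53.71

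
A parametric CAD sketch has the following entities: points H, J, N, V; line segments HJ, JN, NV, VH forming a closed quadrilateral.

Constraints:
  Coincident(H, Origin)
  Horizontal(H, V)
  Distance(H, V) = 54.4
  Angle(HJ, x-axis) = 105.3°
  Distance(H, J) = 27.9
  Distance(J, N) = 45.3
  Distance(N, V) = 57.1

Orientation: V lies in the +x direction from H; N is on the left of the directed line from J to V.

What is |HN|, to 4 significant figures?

60.13

Checks: |JN| = 45.30 ✓; |NV| = 57.10 ✓.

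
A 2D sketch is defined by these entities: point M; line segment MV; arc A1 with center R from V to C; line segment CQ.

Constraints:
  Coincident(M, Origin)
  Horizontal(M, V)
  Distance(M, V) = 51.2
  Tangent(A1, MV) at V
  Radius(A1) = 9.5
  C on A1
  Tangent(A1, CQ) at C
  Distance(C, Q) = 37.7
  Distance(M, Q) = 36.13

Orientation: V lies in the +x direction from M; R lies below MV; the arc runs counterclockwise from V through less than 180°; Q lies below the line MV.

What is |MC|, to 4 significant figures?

44.30

Checks: M = (0.00, 0.00) ✓; |RC| = 9.500 ✓; ∠(RC, CQ) = 90.00° ✓; |CQ| = 37.70 ✓; |MQ| = 36.13 ✓.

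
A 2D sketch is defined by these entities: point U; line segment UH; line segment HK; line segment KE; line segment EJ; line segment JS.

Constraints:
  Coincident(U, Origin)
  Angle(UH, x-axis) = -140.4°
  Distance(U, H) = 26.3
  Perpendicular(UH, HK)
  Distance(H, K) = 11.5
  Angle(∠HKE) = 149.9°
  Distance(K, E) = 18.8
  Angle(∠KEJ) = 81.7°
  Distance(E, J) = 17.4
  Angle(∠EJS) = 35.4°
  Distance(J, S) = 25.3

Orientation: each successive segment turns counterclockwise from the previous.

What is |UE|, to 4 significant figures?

32.49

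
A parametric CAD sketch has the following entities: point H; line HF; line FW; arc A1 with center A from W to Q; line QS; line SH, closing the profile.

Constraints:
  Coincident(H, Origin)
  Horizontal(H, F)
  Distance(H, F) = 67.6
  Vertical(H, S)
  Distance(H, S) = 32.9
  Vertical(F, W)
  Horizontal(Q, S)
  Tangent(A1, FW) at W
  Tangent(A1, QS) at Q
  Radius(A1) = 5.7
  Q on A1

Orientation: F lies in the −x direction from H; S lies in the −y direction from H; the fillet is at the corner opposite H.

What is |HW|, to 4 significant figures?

72.87

The virtual corner opposite H is at (-67.60, -32.90). A1 meets FW tangentially, so AW is at right angles to FW and A1 meets QS tangentially, so AQ is at right angles to QS, with radius 5.7, so the center A sits 5.7 in from both sides at A = (-61.90, -27.20). That places the tangent points at W = (-67.60, -27.20) on FW and Q = (-61.90, -32.90) on QS. Then |HW| = |W − H| = 72.87.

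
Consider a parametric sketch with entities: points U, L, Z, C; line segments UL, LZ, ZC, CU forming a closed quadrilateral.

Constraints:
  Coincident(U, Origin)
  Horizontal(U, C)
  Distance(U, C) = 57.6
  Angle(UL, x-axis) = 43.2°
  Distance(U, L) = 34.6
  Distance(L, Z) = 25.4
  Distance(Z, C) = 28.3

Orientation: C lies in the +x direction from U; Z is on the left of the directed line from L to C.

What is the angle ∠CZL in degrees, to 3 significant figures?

96.5°

Checks: |LZ| = 25.40 ✓; |ZC| = 28.30 ✓.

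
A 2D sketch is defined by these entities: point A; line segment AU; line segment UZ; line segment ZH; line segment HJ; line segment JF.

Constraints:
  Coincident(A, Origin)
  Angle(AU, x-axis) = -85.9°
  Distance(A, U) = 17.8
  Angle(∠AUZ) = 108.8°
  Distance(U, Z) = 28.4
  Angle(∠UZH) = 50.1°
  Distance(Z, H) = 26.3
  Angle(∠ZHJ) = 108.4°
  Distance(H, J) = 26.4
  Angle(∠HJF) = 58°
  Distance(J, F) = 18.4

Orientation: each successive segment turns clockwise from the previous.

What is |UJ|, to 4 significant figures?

16.74

A is at the origin; AU runs at -85.9° with length 17.8, so U = (1.273, -17.75). ∠AUZ = 108.8° gives UZ at -157.1° from the x-axis; with |UZ| = 28.4, Z = (-24.89, -28.81). ∠UZH = 50.1° gives ZH at 73.00° from the x-axis; with |ZH| = 26.3, H = (-17.20, -3.655). ∠ZHJ = 108.4° gives HJ at 1.400° from the x-axis; with |HJ| = 26.4, J = (9.192, -3.010). Then |UJ| = |J − U| = 16.74.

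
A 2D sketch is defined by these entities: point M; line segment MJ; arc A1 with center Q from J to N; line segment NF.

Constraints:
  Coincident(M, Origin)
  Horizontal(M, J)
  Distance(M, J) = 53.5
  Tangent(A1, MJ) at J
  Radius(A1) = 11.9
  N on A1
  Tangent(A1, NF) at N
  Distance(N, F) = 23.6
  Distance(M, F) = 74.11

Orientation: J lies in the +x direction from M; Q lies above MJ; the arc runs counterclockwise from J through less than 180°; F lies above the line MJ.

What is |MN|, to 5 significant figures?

66.514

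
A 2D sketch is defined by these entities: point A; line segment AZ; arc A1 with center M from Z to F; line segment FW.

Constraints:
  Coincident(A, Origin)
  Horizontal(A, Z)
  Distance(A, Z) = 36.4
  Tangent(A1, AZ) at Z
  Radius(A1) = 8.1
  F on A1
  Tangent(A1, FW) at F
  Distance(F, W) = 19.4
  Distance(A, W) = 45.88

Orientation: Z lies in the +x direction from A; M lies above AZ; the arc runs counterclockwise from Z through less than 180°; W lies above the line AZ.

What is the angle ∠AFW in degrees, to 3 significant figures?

79.6°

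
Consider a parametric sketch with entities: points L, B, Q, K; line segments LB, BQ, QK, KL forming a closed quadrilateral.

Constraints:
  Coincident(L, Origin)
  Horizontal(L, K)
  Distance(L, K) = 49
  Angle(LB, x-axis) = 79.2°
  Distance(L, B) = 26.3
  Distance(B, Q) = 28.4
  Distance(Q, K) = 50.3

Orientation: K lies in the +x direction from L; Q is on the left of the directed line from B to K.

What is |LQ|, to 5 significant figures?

51.823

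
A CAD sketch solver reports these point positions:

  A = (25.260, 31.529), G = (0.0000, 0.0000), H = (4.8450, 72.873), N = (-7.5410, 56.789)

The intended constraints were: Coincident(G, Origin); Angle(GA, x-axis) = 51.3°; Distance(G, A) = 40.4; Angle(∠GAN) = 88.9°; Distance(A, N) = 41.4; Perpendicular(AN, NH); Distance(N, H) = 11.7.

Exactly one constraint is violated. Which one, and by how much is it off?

Distance(N, H) = 11.7 — off by 8.60.

G = (0.00, 0.00) ✓; GA at 51.30° ✓; |GA| = 40.40 ✓; ∠GAN = 88.90° ✓; |AN| = 41.40 ✓; ∠(AN, NH) = 90.00° ✓; |NH| = 20.30 ✗.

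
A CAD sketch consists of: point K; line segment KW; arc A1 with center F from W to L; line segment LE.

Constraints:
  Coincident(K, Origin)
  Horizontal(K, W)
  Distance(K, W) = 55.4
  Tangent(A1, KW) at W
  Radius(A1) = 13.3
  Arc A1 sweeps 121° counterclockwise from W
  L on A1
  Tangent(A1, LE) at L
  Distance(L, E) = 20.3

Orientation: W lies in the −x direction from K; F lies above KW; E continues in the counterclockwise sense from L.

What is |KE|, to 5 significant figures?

66.147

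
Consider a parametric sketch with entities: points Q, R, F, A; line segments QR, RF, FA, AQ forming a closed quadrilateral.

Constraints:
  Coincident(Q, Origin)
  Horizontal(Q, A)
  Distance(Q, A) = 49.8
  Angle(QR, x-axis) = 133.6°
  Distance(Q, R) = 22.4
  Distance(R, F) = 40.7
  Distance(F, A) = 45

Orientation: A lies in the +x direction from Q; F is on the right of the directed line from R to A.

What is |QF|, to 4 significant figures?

18.80

Checks: |RF| = 40.70 ✓; |FA| = 45.00 ✓.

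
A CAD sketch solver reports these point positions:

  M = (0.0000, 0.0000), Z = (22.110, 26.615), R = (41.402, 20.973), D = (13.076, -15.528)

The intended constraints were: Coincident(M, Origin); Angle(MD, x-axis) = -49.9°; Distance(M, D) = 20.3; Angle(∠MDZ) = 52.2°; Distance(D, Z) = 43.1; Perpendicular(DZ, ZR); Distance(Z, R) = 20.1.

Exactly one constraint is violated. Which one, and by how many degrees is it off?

Perpendicular(DZ, ZR) — off by 4.20°.

M = (0.00, 0.00) ✓; MD at -49.90° ✓; |MD| = 20.30 ✓; ∠MDZ = 52.20° ✓; |DZ| = 43.10 ✓; ∠(DZ, ZR) = 94.20° ✗; |ZR| = 20.10 ✓.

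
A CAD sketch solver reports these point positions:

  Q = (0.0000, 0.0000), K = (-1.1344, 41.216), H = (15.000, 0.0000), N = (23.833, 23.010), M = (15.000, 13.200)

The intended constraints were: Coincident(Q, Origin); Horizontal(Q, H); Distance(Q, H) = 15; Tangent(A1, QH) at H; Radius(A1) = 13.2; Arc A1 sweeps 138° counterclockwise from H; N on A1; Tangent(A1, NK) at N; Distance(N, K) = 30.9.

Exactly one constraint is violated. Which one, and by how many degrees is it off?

Tangent(A1, NK) at N — off by 5.90°.

Q = (0.00, 0.00) ✓; Q.y = 0.00, H.y = 0.00 ✓; |QH| = 15.00 ✓; ∠(MH, HQ) = 90.00° ✓; |MH| = 13.20 ✓; bearing(M→N) − bearing(M→H) = 138.0° ✓; |MN| = 13.20 ✓; ∠(MN, NK) = 84.10° ✗; |NK| = 30.90 ✓.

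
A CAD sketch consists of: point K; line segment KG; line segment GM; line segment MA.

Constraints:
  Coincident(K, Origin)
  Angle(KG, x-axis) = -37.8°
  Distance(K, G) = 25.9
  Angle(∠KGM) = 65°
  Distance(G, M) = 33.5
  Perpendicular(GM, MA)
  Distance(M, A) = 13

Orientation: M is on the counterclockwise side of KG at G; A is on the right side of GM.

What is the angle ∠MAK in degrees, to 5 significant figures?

31.732°

K is at the origin; KG runs at -37.8° with length 25.9, so G = 25.9·(cos -37.8°, sin -37.8°) = (20.465, -15.874). ∠KGM = 65.0°, so GM runs at -37.8° + (180° − 65.0°) = 77.200° from the x-axis; with |GM| = 33.5, M = G + 33.5·(cos 77.200°, sin 77.200°) = (27.887, 16.793). GM is perpendicular to MA; with |MA| = 13.0 on the right of GM, A = M + 13.0·(0.97515, -0.22155) = (40.564, 13.913). Then cos ∠MAK = AM·AK / (|AM||AK|), giving 31.732°.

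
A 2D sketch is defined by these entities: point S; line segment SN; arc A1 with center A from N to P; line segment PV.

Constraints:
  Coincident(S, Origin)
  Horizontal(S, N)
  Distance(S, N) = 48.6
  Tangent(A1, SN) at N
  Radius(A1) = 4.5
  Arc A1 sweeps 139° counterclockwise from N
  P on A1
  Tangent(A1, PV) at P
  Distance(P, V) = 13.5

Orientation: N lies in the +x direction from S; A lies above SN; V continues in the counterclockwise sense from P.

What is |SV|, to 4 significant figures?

44.63

On A1, N sits at bearing -90° from A; a 139° counterclockwise sweep puts P at bearing 49°, so P = A + 4.5·(cos 49°, sin 49°) = (51.55, 7.896). A1 meets PV tangentially, so AP is at right angles to PV, so PV runs along (−sin 49°, cos 49°); with |PV| = 13.5, V = (41.36, 16.75). Then |SV| = |V − S| = 44.63.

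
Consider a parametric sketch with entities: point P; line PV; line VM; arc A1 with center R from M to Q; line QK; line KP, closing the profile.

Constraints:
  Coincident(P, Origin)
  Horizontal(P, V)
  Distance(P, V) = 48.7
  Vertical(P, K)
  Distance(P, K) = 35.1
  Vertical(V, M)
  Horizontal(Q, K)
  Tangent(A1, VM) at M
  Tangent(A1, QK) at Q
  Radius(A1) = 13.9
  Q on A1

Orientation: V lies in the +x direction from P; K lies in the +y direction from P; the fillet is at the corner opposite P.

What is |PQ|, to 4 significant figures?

49.43

P is at the origin; P and V share the same y with |PV| = 48.7 and V on the +x side, so V = (48.70, 0.000). P and K share the same x with |PK| = 35.1 and K on the +y side, so K = (0.000, 35.10). The virtual corner opposite P is at (48.70, 35.10). Tangency of A1 to VM means the radius RM is perpendicular to VM and tangency of A1 to QK means the radius RQ is perpendicular to QK, with radius 13.9, so the center R sits 13.9 in from both sides at R = (34.80, 21.20). That places the tangent points at M = (48.70, 21.20) on VM and Q = (34.80, 35.10) on QK. Then |PQ| = |Q − P| = 49.43.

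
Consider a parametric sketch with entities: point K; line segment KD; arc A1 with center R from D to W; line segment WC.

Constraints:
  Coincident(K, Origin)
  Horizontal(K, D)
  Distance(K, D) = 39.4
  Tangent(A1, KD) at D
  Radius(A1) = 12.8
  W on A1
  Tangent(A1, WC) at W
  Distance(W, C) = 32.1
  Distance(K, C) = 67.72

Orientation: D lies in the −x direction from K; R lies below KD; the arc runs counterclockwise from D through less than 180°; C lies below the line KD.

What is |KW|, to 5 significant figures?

53.933

K is at the origin; K and D share the same y with |KD| = 39.4 and D on the −x side, so D = (-39.400, 0.0000). Since A1 is tangent to KD there, RD ⟂ KD, so R = D + (0, -12.8) = (-39.400, -12.800). Since RW ⟂ WC (tangency), |RC| = √(12.8² + 32.1²) = 34.558 regardless of where W sits on A1. So C lies on both circle(K, 67.72) and circle(R, 34.558); the below-KD intersection is C = (-49.975, -45.700). W is the foot of the tangent from C: W = (-52.170, -13.675).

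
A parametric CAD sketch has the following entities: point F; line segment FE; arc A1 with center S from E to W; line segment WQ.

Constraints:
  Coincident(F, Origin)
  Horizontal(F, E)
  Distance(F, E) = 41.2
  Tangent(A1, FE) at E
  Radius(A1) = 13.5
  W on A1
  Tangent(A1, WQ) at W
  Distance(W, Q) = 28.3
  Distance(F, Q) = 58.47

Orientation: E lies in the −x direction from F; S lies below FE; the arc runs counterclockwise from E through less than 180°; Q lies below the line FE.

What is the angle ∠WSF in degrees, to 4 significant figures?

166.3°

F is at the origin; FE is horizontal with |FE| = 41.2 and E on the −x side, so E = (-41.20, 0.000). Tangency of A1 to FE means the radius SE is perpendicular to FE, so S = E + (0, -13.5) = (-41.20, -13.50). Since SW ⟂ WQ (tangency), |SQ| = √(13.5² + 28.3²) = 31.36 regardless of where W sits on A1. So Q lies on both circle(F, 58.47) and circle(S, 31.36); the below-FE intersection is Q = (-37.74, -44.66). W is the foot of the tangent from Q: W = (-52.67, -20.62).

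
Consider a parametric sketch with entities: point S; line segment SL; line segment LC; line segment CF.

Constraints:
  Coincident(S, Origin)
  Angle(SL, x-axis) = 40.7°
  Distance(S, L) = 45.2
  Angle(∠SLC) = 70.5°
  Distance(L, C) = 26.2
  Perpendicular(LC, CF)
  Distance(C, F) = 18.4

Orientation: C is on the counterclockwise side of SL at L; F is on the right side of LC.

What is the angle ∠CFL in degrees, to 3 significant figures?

54.9°

S is at the origin; SL runs at 40.7° with length 45.2, so L = 45.2·(cos 40.7°, sin 40.7°) = (34.3, 29.5). ∠SLC = 70.5°, so LC runs at 40.7° + (180° − 70.5°) = 150° from the x-axis; with |LC| = 26.2, C = L + 26.2·(cos 150°, sin 150°) = (11.5, 42.5). LC ⟂ CF; with |CF| = 18.4 on the right of LC, F = C + 18.4·(0.497, 0.868) = (20.7, 58.5). Then cos ∠CFL = FC·FL / (|FC||FL|), giving 54.9°.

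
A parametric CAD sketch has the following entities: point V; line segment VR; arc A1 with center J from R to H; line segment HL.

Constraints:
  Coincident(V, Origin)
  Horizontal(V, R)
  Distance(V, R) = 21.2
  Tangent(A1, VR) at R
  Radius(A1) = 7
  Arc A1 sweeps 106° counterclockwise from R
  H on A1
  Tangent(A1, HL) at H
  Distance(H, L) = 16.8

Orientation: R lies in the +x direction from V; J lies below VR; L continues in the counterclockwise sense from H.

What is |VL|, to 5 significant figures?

31.525

V is at the origin; V and R share the same y with |VR| = 21.2 and R on the +x side, so R = (21.200, 0.0000). Since A1 is tangent to VR there, JR ⟂ VR, so J = R + (0, -7) = (21.200, -7.0000). On A1, R sits at bearing 90° from J; a 106° counterclockwise sweep puts H at bearing 196°, so H = J + 7.0·(cos 196°, sin 196°) = (14.471, -8.9295). The tangent condition forces JH to be normal to HL, so HL runs along (−sin 196°, cos 196°); with |HL| = 16.8, L = (19.102, -25.079). Then |VL| = |L − V| = 31.525.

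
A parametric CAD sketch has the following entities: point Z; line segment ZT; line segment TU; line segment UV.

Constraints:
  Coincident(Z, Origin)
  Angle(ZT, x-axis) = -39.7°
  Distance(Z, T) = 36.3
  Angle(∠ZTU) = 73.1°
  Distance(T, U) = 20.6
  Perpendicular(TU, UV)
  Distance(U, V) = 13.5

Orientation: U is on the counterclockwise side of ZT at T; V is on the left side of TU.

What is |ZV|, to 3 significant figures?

23.5

∠ZTU = 73.1°, so TU runs at -39.7° + (180° − 73.1°) = 67.2° from the x-axis; with |TU| = 20.6, U = T + 20.6·(cos 67.2°, sin 67.2°) = (35.9, -4.20). TU ⟂ UV; with |UV| = 13.5 on the left of TU, V = U + 13.5·(-0.922, 0.388) = (23.5, 1.03). Then |ZV| = |V − Z| = 23.5.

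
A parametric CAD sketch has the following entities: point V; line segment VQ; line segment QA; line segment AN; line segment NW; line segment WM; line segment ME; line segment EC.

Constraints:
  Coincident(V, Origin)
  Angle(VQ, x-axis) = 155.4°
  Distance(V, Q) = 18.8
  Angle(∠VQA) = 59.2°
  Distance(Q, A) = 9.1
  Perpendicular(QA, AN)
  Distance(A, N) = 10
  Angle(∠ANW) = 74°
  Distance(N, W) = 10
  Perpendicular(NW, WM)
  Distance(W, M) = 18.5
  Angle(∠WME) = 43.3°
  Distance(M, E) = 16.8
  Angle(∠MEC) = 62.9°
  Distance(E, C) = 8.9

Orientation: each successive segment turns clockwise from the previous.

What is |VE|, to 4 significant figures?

12.06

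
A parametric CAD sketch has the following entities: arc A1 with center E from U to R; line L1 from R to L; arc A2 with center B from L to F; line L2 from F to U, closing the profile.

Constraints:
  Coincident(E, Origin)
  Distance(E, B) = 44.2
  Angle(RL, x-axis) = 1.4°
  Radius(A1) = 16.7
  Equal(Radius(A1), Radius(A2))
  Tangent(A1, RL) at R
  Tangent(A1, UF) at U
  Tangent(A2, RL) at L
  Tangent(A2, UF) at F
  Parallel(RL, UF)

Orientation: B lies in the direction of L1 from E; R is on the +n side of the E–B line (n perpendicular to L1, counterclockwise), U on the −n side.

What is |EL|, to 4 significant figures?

47.25

Tangency of A1 to both parallel lines with radius 16.7 puts R and U at E ± 16.7·n: R = (-0.4080, 16.70), U = (0.4080, -16.70). Equal radii place L and F the same way about B: L = B + 16.7·n = (43.78, 17.77), F = B − 16.7·n = (44.59, -15.62). Then |EL| = |L − E| = 47.25.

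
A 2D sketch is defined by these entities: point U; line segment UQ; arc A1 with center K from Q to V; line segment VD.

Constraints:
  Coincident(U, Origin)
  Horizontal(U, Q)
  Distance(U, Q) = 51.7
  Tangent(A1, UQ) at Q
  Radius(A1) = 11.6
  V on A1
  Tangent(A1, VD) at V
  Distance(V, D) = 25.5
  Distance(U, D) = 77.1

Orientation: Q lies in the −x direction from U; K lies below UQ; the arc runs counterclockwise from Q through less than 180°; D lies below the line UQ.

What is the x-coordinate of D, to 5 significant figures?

-69.616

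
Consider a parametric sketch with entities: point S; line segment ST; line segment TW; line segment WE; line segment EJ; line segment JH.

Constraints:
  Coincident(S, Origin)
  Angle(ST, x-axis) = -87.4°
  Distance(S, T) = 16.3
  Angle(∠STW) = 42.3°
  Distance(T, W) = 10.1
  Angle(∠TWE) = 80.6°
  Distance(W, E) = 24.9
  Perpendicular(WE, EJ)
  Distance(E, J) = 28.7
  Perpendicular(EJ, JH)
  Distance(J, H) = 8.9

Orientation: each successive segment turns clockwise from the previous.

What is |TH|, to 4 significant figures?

23.60

WE is perpendicular to EJ, so EJ runs at -54.50°; with |EJ| = 28.7, J = (30.55, -18.03). EJ is perpendicular to JH, so JH runs at -144.5°; with |JH| = 8.9, H = (23.30, -23.20). Then |TH| = |H − T| = 23.60.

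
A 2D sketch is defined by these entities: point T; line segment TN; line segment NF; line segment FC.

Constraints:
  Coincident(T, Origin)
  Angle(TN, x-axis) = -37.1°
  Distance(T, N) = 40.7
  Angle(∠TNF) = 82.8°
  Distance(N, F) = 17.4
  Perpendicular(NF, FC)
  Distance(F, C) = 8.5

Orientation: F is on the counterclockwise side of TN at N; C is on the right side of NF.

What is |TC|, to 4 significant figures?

50.40

T is at the origin; TN runs at -37.1° with length 40.7, so N = 40.7·(cos -37.1°, sin -37.1°) = (32.46, -24.55). ∠TNF = 82.8°, so NF runs at -37.1° + (180° − 82.8°) = 60.10° from the x-axis; with |NF| = 17.4, F = N + 17.4·(cos 60.10°, sin 60.10°) = (41.14, -9.467). NF ⟂ FC; with |FC| = 8.5 on the right of NF, C = F + 8.5·(0.8669, -0.4985) = (48.50, -13.70). Then |TC| = |C − T| = 50.40.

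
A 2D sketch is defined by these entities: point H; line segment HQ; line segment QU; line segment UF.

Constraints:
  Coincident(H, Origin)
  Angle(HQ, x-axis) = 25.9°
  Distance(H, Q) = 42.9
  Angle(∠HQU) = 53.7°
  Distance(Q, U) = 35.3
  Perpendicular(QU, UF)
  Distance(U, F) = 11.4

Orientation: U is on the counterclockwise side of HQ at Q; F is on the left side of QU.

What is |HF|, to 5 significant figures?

25.201

∠HQU = 53.7°, so QU runs at 25.9° + (180° − 53.7°) = 152.20° from the x-axis; with |QU| = 35.3, U = Q + 35.3·(cos 152.20°, sin 152.20°) = (7.3653, 35.202). QU is perpendicular to UF; with |UF| = 11.4 on the left of QU, F = U + 11.4·(-0.46639, -0.88458) = (2.0485, 25.118). Then |HF| = |F − H| = 25.201.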